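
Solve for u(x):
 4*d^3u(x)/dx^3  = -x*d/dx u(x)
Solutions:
 u(x) = C1 + Integral(C2*airyai(-2^(1/3)*x/2) + C3*airybi(-2^(1/3)*x/2), x)


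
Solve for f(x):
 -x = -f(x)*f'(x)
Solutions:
 f(x) = -sqrt(C1 + x^2)
 f(x) = sqrt(C1 + x^2)


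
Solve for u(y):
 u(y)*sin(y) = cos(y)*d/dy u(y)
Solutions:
 u(y) = C1/cos(y)


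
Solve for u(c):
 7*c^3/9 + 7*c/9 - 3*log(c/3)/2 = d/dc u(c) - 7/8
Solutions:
 u(c) = C1 + 7*c^4/36 + 7*c^2/18 - 3*c*log(c)/2 + 3*c*log(3)/2 + 19*c/8


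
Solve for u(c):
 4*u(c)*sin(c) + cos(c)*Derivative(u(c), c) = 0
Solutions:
 u(c) = C1*cos(c)^4


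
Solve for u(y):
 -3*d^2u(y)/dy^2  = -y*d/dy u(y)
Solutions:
 u(y) = C1 + C2*erfi(sqrt(6)*y/6)


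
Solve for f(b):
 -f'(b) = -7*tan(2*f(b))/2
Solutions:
 f(b) = -asin(C1*exp(7*b))/2 + pi/2
 f(b) = asin(C1*exp(7*b))/2


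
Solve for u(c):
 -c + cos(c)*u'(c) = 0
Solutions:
 u(c) = C1 + Integral(c/cos(c), c)


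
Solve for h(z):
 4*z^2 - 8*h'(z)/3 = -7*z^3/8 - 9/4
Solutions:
 h(z) = C1 + 21*z^4/256 + z^3/2 + 27*z/32


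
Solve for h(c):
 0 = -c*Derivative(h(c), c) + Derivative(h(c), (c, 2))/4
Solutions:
 h(c) = C1 + C2*erfi(sqrt(2)*c)


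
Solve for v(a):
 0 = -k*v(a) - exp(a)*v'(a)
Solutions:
 v(a) = C1*exp(k*exp(-a))


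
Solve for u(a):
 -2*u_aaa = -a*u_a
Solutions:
 u(a) = C1 + Integral(C2*airyai(2^(2/3)*a/2) + C3*airybi(2^(2/3)*a/2), a)


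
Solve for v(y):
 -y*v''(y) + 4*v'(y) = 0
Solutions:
 v(y) = C1 + C2*y^5


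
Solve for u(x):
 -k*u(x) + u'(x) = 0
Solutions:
 u(x) = C1*exp(k*x)


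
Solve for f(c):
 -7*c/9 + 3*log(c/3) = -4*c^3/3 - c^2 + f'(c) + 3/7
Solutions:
 f(c) = C1 + c^4/3 + c^3/3 - 7*c^2/18 + 3*c*log(c) - 24*c/7 - 3*c*log(3)


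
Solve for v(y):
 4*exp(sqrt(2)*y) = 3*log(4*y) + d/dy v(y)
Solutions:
 v(y) = C1 - 3*y*log(y) + 3*y*(1 - 2*log(2)) + 2*sqrt(2)*exp(sqrt(2)*y)


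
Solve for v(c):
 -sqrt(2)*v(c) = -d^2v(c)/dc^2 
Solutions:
 v(c) = C1*exp(-2^(1/4)*c) + C2*exp(2^(1/4)*c)


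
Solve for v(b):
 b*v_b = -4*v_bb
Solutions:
 v(b) = C1 + C2*erf(sqrt(2)*b/4)


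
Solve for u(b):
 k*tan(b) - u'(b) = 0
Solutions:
 u(b) = C1 - k*log(cos(b))


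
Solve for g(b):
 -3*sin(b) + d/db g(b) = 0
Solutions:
 g(b) = C1 - 3*cos(b)


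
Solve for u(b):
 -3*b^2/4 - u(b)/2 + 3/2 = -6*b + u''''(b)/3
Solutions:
 u(b) = -3*b^2/2 + 12*b + (C1*sin(6^(1/4)*b/2) + C2*cos(6^(1/4)*b/2))*exp(-6^(1/4)*b/2) + (C3*sin(6^(1/4)*b/2) + C4*cos(6^(1/4)*b/2))*exp(6^(1/4)*b/2) + 3


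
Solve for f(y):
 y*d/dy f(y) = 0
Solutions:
 f(y) = C1


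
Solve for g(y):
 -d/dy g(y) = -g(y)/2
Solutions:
 g(y) = C1*exp(y/2)


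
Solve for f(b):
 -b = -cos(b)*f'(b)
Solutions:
 f(b) = C1 + Integral(b/cos(b), b)


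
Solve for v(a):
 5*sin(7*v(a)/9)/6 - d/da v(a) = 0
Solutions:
 -5*a/6 + 9*log(cos(7*v(a)/9) - 1)/14 - 9*log(cos(7*v(a)/9) + 1)/14 = C1


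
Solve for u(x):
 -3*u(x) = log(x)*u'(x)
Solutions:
 u(x) = C1*exp(-3*li(x))


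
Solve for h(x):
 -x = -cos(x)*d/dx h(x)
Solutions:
 h(x) = C1 + Integral(x/cos(x), x)


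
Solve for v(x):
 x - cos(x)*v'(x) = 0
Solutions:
 v(x) = C1 + Integral(x/cos(x), x)


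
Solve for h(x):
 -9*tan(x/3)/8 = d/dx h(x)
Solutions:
 h(x) = C1 + 27*log(cos(x/3))/8


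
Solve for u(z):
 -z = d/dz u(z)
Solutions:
 u(z) = C1 - z^2/2


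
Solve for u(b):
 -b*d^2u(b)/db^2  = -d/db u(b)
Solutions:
 u(b) = C1 + C2*b^2


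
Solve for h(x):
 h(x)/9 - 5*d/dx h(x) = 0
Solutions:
 h(x) = C1*exp(x/45)


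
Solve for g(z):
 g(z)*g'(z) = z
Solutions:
 g(z) = -sqrt(C1 + z^2)
 g(z) = sqrt(C1 + z^2)


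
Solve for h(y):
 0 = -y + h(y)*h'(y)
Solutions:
 h(y) = -sqrt(C1 + y^2)
 h(y) = sqrt(C1 + y^2)


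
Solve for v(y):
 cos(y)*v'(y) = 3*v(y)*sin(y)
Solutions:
 v(y) = C1/cos(y)^3


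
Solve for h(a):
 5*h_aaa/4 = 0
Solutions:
 h(a) = C1 + C2*a + C3*a^2


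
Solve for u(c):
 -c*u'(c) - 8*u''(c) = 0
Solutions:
 u(c) = C1 + C2*erf(c/4)


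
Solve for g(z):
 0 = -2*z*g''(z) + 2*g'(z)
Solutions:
 g(z) = C1 + C2*z^2


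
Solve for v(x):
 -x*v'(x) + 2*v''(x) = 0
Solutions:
 v(x) = C1 + C2*erfi(x/2)


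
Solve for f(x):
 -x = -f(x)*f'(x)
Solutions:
 f(x) = -sqrt(C1 + x^2)
 f(x) = sqrt(C1 + x^2)


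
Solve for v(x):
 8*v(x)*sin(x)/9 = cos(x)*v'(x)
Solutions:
 v(x) = C1/cos(x)^(8/9)


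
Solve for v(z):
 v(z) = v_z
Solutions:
 v(z) = C1*exp(z)


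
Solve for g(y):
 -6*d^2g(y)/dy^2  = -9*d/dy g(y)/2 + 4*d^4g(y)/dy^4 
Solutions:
 g(y) = C1 + C2*exp(2^(1/3)*y*(-2^(1/3)*(9 + sqrt(113))^(1/3) + 4/(9 + sqrt(113))^(1/3))/8)*sin(2^(1/3)*sqrt(3)*y*(4/(9 + sqrt(113))^(1/3) + 2^(1/3)*(9 + sqrt(113))^(1/3))/8) + C3*exp(2^(1/3)*y*(-2^(1/3)*(9 + sqrt(113))^(1/3) + 4/(9 + sqrt(113))^(1/3))/8)*cos(2^(1/3)*sqrt(3)*y*(4/(9 + sqrt(113))^(1/3) + 2^(1/3)*(9 + sqrt(113))^(1/3))/8) + C4*exp(2^(1/3)*y*(-1/(9 + sqrt(113))^(1/3) + 2^(1/3)*(9 + sqrt(113))^(1/3)/4))


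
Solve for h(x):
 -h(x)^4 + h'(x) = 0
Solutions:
 h(x) = (-1/(C1 + 3*x))^(1/3)
 h(x) = (-1/(C1 + x))^(1/3)*(-3^(2/3) - 3*3^(1/6)*I)/6
 h(x) = (-1/(C1 + x))^(1/3)*(-3^(2/3) + 3*3^(1/6)*I)/6


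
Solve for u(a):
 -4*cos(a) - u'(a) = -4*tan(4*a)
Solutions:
 u(a) = C1 - log(cos(4*a)) - 4*sin(a)


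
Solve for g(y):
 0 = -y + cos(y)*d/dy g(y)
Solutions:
 g(y) = C1 + Integral(y/cos(y), y)


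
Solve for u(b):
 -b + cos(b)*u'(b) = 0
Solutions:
 u(b) = C1 + Integral(b/cos(b), b)


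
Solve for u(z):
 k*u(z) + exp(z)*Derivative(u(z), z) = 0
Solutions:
 u(z) = C1*exp(k*exp(-z))


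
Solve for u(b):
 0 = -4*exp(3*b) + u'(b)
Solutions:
 u(b) = C1 + 4*exp(3*b)/3


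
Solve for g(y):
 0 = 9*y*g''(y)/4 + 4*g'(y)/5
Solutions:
 g(y) = C1 + C2*y^(29/45)


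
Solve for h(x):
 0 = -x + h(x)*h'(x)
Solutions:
 h(x) = -sqrt(C1 + x^2)
 h(x) = sqrt(C1 + x^2)


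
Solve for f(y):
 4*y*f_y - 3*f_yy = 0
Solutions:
 f(y) = C1 + C2*erfi(sqrt(6)*y/3)


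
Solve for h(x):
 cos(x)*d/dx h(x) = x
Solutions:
 h(x) = C1 + Integral(x/cos(x), x)


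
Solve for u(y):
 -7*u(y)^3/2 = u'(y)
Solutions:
 u(y) = -sqrt(-1/(C1 - 7*y))
 u(y) = sqrt(-1/(C1 - 7*y))


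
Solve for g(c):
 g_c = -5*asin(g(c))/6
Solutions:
 Integral(1/asin(_y), (_y, g(c))) = C1 - 5*c/6


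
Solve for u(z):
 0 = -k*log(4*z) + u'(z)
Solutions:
 u(z) = C1 + k*z*log(z) - k*z + k*z*log(4)


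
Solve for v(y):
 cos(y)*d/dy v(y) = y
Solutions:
 v(y) = C1 + Integral(y/cos(y), y)


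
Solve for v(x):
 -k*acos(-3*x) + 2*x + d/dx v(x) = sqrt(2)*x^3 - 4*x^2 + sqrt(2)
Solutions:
 v(x) = C1 + k*(x*acos(-3*x) + sqrt(1 - 9*x^2)/3) + sqrt(2)*x^4/4 - 4*x^3/3 - x^2 + sqrt(2)*x


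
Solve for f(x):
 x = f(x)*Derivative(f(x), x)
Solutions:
 f(x) = -sqrt(C1 + x^2)
 f(x) = sqrt(C1 + x^2)


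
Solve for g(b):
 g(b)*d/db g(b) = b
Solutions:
 g(b) = -sqrt(C1 + b^2)
 g(b) = sqrt(C1 + b^2)


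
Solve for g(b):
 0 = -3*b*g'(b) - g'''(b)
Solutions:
 g(b) = C1 + Integral(C2*airyai(-3^(1/3)*b) + C3*airybi(-3^(1/3)*b), b)


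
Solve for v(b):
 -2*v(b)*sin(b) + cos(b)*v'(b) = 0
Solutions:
 v(b) = C1/cos(b)^2


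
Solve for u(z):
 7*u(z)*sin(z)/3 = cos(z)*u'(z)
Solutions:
 u(z) = C1/cos(z)^(7/3)


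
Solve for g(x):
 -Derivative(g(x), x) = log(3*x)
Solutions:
 g(x) = C1 - x*log(x) - x*log(3) + x


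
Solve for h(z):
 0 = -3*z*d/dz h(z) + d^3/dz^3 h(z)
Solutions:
 h(z) = C1 + Integral(C2*airyai(3^(1/3)*z) + C3*airybi(3^(1/3)*z), z)


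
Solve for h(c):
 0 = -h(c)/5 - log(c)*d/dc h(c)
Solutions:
 h(c) = C1*exp(-li(c)/5)


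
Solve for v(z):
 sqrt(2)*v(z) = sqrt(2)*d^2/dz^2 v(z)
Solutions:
 v(z) = C1*exp(-z) + C2*exp(z)


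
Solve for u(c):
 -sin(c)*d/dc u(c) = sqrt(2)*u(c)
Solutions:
 u(c) = C1*(cos(c) + 1)^(sqrt(2)/2)/(cos(c) - 1)^(sqrt(2)/2)


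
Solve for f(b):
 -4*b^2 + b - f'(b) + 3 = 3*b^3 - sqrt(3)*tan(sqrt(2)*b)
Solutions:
 f(b) = C1 - 3*b^4/4 - 4*b^3/3 + b^2/2 + 3*b - sqrt(6)*log(cos(sqrt(2)*b))/2


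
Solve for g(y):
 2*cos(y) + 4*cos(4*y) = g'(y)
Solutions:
 g(y) = C1 + 2*sin(y) + sin(4*y)


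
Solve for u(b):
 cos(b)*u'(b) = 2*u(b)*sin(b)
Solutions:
 u(b) = C1/cos(b)^2


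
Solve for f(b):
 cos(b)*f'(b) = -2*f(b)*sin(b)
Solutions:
 f(b) = C1*cos(b)^2


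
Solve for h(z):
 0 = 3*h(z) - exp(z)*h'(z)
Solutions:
 h(z) = C1*exp(-3*exp(-z))


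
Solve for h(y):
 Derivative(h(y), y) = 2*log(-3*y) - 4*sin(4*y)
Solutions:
 h(y) = C1 + 2*y*log(-y) - 2*y + 2*y*log(3) + cos(4*y)


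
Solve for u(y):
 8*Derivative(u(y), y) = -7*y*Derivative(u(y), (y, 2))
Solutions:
 u(y) = C1 + C2/y^(1/7)


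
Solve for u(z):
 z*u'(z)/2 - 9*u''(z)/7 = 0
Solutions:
 u(z) = C1 + C2*erfi(sqrt(7)*z/6)


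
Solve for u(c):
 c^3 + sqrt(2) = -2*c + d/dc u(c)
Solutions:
 u(c) = C1 + c^4/4 + c^2 + sqrt(2)*c


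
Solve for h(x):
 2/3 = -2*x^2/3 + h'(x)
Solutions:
 h(x) = C1 + 2*x^3/9 + 2*x/3


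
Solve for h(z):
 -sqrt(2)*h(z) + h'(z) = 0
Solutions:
 h(z) = C1*exp(sqrt(2)*z)


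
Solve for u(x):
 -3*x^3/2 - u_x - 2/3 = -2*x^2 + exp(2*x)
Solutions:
 u(x) = C1 - 3*x^4/8 + 2*x^3/3 - 2*x/3 - exp(2*x)/2


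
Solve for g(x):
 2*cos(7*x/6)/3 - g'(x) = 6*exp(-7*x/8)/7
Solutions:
 g(x) = C1 + 4*sin(7*x/6)/7 + 48*exp(-7*x/8)/49


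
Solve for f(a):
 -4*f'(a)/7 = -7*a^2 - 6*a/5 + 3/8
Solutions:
 f(a) = C1 + 49*a^3/12 + 21*a^2/20 - 21*a/32


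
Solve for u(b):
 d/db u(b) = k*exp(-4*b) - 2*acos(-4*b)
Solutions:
 u(b) = C1 - 2*b*acos(-4*b) - k*exp(-4*b)/4 - sqrt(1 - 16*b^2)/2


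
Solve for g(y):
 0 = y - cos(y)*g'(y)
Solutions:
 g(y) = C1 + Integral(y/cos(y), y)


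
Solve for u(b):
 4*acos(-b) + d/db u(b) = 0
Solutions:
 u(b) = C1 - 4*b*acos(-b) - 4*sqrt(1 - b^2)


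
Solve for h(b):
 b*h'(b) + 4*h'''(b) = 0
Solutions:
 h(b) = C1 + Integral(C2*airyai(-2^(1/3)*b/2) + C3*airybi(-2^(1/3)*b/2), b)


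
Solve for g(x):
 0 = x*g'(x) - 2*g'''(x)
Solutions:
 g(x) = C1 + Integral(C2*airyai(2^(2/3)*x/2) + C3*airybi(2^(2/3)*x/2), x)


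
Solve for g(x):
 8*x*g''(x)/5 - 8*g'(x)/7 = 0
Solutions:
 g(x) = C1 + C2*x^(12/7)


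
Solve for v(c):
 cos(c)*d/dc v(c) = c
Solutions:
 v(c) = C1 + Integral(c/cos(c), c)


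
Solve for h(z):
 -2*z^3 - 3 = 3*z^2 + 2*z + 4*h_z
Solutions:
 h(z) = C1 - z^4/8 - z^3/4 - z^2/4 - 3*z/4


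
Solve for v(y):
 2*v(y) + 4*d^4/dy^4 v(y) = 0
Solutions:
 v(y) = (C1*sin(2^(1/4)*y/2) + C2*cos(2^(1/4)*y/2))*exp(-2^(1/4)*y/2) + (C3*sin(2^(1/4)*y/2) + C4*cos(2^(1/4)*y/2))*exp(2^(1/4)*y/2)


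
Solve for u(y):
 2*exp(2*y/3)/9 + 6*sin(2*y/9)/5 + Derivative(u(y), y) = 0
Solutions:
 u(y) = C1 - exp(2*y/3)/3 + 27*cos(2*y/9)/5


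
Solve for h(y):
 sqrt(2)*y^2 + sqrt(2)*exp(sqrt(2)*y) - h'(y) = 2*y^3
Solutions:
 h(y) = C1 - y^4/2 + sqrt(2)*y^3/3 + exp(sqrt(2)*y)


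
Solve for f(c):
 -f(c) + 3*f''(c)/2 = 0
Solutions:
 f(c) = C1*exp(-sqrt(6)*c/3) + C2*exp(sqrt(6)*c/3)


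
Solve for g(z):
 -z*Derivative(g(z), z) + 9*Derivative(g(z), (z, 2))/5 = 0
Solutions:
 g(z) = C1 + C2*erfi(sqrt(10)*z/6)


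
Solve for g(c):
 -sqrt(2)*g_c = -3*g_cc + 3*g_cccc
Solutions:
 g(c) = C1 + C2*exp(2^(1/6)*3^(1/3)*c*(2*3^(1/3)/(sqrt(3) + 3)^(1/3) + 2^(2/3)*(sqrt(3) + 3)^(1/3))/12)*sin(6^(1/6)*c*(-6^(2/3)*(sqrt(3) + 3)^(1/3) + 6/(sqrt(3) + 3)^(1/3))/12) + C3*exp(2^(1/6)*3^(1/3)*c*(2*3^(1/3)/(sqrt(3) + 3)^(1/3) + 2^(2/3)*(sqrt(3) + 3)^(1/3))/12)*cos(6^(1/6)*c*(-6^(2/3)*(sqrt(3) + 3)^(1/3) + 6/(sqrt(3) + 3)^(1/3))/12) + C4*exp(-2^(1/6)*3^(1/3)*c*(2*3^(1/3)/(sqrt(3) + 3)^(1/3) + 2^(2/3)*(sqrt(3) + 3)^(1/3))/6)


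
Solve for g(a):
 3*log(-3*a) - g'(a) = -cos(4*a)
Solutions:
 g(a) = C1 + 3*a*log(-a) - 3*a + 3*a*log(3) + sin(4*a)/4


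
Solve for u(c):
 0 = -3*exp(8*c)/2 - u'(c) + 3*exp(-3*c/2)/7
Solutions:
 u(c) = C1 - 3*exp(8*c)/16 - 2*exp(-3*c/2)/7


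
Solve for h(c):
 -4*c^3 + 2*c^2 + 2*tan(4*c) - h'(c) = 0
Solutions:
 h(c) = C1 - c^4 + 2*c^3/3 - log(cos(4*c))/2


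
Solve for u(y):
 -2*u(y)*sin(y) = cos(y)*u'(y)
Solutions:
 u(y) = C1*cos(y)^2


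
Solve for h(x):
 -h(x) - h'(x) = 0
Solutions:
 h(x) = C1*exp(-x)


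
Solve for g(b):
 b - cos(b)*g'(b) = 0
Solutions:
 g(b) = C1 + Integral(b/cos(b), b)


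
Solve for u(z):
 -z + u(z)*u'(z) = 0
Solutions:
 u(z) = -sqrt(C1 + z^2)
 u(z) = sqrt(C1 + z^2)


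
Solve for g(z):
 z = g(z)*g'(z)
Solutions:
 g(z) = -sqrt(C1 + z^2)
 g(z) = sqrt(C1 + z^2)


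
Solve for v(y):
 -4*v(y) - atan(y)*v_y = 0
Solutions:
 v(y) = C1*exp(-4*Integral(1/atan(y), y))


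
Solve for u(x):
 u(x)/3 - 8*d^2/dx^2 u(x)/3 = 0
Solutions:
 u(x) = C1*exp(-sqrt(2)*x/4) + C2*exp(sqrt(2)*x/4)


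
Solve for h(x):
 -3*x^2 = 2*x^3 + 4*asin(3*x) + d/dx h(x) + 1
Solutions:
 h(x) = C1 - x^4/2 - x^3 - 4*x*asin(3*x) - x - 4*sqrt(1 - 9*x^2)/3


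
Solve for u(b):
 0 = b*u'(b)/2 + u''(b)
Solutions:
 u(b) = C1 + C2*erf(b/2)


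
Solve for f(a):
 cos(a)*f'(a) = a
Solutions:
 f(a) = C1 + Integral(a/cos(a), a)


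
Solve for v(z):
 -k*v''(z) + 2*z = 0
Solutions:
 v(z) = C1 + C2*z + z^3/(3*k)


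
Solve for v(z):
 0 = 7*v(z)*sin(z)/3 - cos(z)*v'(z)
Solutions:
 v(z) = C1/cos(z)^(7/3)


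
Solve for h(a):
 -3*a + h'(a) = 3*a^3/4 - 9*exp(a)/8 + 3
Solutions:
 h(a) = C1 + 3*a^4/16 + 3*a^2/2 + 3*a - 9*exp(a)/8


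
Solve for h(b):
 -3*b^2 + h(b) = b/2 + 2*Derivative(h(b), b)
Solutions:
 h(b) = C1*exp(b/2) + 3*b^2 + 25*b/2 + 25


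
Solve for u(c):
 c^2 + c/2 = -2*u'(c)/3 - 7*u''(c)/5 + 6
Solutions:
 u(c) = C1 + C2*exp(-10*c/21) - c^3/2 + 111*c^2/40 - 531*c/200


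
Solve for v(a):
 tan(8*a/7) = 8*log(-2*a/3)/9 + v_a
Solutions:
 v(a) = C1 - 8*a*log(-a)/9 - 8*a*log(2)/9 + 8*a/9 + 8*a*log(3)/9 - 7*log(cos(8*a/7))/8


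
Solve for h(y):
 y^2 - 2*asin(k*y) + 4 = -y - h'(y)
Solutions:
 h(y) = C1 - y^3/3 - y^2/2 - 4*y + 2*Piecewise((y*asin(k*y) + sqrt(-k^2*y^2 + 1)/k, Ne(k, 0)), (0, True))


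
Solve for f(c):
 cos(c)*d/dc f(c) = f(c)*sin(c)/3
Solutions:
 f(c) = C1/cos(c)^(1/3)


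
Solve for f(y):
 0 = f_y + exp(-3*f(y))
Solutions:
 f(y) = log(C1 - 3*y)/3
 f(y) = log((-3^(1/3) - 3^(5/6)*I)*(C1 - y)^(1/3)/2)
 f(y) = log((-3^(1/3) + 3^(5/6)*I)*(C1 - y)^(1/3)/2)


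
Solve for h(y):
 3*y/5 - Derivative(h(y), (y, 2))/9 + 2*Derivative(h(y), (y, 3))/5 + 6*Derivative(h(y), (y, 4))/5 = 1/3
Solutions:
 h(y) = C1 + C2*y + C3*exp(y*(-3 + sqrt(39))/18) + C4*exp(-y*(3 + sqrt(39))/18) + 9*y^3/10 + 411*y^2/50


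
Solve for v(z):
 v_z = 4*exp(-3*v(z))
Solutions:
 v(z) = log(C1 + 12*z)/3
 v(z) = log((-3^(1/3) - 3^(5/6)*I)*(C1 + 4*z)^(1/3)/2)
 v(z) = log((-3^(1/3) + 3^(5/6)*I)*(C1 + 4*z)^(1/3)/2)


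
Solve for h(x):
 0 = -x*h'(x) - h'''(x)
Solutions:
 h(x) = C1 + Integral(C2*airyai(-x) + C3*airybi(-x), x)


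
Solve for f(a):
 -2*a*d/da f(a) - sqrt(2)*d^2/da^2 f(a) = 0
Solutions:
 f(a) = C1 + C2*erf(2^(3/4)*a/2)


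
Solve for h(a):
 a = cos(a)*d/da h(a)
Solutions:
 h(a) = C1 + Integral(a/cos(a), a)


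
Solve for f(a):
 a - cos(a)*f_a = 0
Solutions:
 f(a) = C1 + Integral(a/cos(a), a)


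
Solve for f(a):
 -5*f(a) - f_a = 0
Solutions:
 f(a) = C1*exp(-5*a)


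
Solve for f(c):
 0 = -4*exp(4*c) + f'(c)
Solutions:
 f(c) = C1 + exp(4*c)


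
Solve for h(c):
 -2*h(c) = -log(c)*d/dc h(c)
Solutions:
 h(c) = C1*exp(2*li(c))


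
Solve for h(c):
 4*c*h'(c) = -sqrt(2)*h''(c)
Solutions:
 h(c) = C1 + C2*erf(2^(1/4)*c)


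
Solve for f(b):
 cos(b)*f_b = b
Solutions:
 f(b) = C1 + Integral(b/cos(b), b)


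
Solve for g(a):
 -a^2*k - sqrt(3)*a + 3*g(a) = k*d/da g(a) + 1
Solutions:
 g(a) = C1*exp(3*a/k) + a^2*k/3 + 2*a*k^2/9 + sqrt(3)*a/3 + 2*k^3/27 + sqrt(3)*k/9 + 1/3


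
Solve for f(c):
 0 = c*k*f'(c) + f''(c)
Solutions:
 f(c) = Piecewise((-sqrt(2)*sqrt(pi)*C1*erf(sqrt(2)*c*sqrt(k)/2)/(2*sqrt(k)) - C2, (k > 0) | (k < 0)), (-C1*c - C2, True))


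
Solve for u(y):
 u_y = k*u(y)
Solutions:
 u(y) = C1*exp(k*y)


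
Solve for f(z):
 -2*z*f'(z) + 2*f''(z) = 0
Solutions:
 f(z) = C1 + C2*erfi(sqrt(2)*z/2)


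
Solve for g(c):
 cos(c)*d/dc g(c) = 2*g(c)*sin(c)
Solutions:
 g(c) = C1/cos(c)^2


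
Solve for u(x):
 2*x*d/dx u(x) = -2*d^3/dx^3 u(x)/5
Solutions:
 u(x) = C1 + Integral(C2*airyai(-5^(1/3)*x) + C3*airybi(-5^(1/3)*x), x)


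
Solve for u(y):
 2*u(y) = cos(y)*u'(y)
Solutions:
 u(y) = C1*(sin(y) + 1)/(sin(y) - 1)


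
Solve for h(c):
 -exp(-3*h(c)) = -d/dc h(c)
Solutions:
 h(c) = log(C1 + 3*c)/3
 h(c) = log((-3^(1/3) - 3^(5/6)*I)*(C1 + c)^(1/3)/2)
 h(c) = log((-3^(1/3) + 3^(5/6)*I)*(C1 + c)^(1/3)/2)


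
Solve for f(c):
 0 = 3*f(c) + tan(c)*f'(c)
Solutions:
 f(c) = C1/sin(c)^3


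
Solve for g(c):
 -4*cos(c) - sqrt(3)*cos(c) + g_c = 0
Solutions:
 g(c) = C1 + sqrt(3)*sin(c) + 4*sin(c)


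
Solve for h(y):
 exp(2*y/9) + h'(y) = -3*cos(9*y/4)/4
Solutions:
 h(y) = C1 - 9*exp(2*y/9)/2 - sin(9*y/4)/3


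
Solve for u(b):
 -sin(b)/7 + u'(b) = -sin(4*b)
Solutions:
 u(b) = C1 - cos(b)/7 + cos(4*b)/4


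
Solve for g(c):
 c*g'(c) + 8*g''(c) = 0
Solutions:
 g(c) = C1 + C2*erf(c/4)


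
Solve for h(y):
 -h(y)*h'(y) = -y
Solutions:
 h(y) = -sqrt(C1 + y^2)
 h(y) = sqrt(C1 + y^2)


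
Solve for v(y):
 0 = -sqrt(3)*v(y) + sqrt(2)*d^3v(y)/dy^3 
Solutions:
 v(y) = C3*exp(2^(5/6)*3^(1/6)*y/2) + (C1*sin(2^(5/6)*3^(2/3)*y/4) + C2*cos(2^(5/6)*3^(2/3)*y/4))*exp(-2^(5/6)*3^(1/6)*y/4)


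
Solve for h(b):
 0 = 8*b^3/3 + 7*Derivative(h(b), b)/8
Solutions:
 h(b) = C1 - 16*b^4/21


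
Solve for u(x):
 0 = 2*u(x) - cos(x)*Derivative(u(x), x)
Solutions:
 u(x) = C1*(sin(x) + 1)/(sin(x) - 1)


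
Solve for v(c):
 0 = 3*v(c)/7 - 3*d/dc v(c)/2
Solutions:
 v(c) = C1*exp(2*c/7)


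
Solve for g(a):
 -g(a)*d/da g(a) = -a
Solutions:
 g(a) = -sqrt(C1 + a^2)
 g(a) = sqrt(C1 + a^2)


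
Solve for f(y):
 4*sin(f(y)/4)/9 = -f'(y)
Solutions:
 4*y/9 + 2*log(cos(f(y)/4) - 1) - 2*log(cos(f(y)/4) + 1) = C1


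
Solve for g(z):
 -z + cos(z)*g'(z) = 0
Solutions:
 g(z) = C1 + Integral(z/cos(z), z)


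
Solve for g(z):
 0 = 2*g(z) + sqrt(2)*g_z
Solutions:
 g(z) = C1*exp(-sqrt(2)*z)


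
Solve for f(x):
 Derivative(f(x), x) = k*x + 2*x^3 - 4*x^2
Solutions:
 f(x) = C1 + k*x^2/2 + x^4/2 - 4*x^3/3


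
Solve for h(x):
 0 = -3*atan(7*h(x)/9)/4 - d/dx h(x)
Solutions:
 Integral(1/atan(7*_y/9), (_y, h(x))) = C1 - 3*x/4


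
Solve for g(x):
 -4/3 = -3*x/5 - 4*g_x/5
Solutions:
 g(x) = C1 - 3*x^2/8 + 5*x/3


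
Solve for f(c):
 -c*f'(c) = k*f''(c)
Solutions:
 f(c) = C1 + C2*sqrt(k)*erf(sqrt(2)*c*sqrt(1/k)/2)


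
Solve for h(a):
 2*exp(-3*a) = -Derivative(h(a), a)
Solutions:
 h(a) = C1 + 2*exp(-3*a)/3


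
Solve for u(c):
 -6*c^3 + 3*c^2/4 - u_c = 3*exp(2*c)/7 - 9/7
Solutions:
 u(c) = C1 - 3*c^4/2 + c^3/4 + 9*c/7 - 3*exp(2*c)/14


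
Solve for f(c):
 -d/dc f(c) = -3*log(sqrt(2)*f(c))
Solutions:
 -2*Integral(1/(2*log(_y) + log(2)), (_y, f(c)))/3 = C1 - c


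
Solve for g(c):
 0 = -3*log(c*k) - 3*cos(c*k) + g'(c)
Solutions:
 g(c) = C1 + 3*c*log(c*k) - 3*c + 3*Piecewise((sin(c*k)/k, Ne(k, 0)), (c, True))


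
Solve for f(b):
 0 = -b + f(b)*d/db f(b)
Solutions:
 f(b) = -sqrt(C1 + b^2)
 f(b) = sqrt(C1 + b^2)


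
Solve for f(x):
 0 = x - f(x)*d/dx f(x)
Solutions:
 f(x) = -sqrt(C1 + x^2)
 f(x) = sqrt(C1 + x^2)


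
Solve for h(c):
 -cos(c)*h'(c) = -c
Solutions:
 h(c) = C1 + Integral(c/cos(c), c)


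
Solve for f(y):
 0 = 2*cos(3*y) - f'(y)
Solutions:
 f(y) = C1 + 2*sin(3*y)/3


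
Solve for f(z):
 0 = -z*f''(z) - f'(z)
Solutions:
 f(z) = C1 + C2*log(z)


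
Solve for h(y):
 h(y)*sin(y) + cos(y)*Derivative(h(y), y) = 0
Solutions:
 h(y) = C1*cos(y)


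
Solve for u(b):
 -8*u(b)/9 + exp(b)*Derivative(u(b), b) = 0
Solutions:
 u(b) = C1*exp(-8*exp(-b)/9)


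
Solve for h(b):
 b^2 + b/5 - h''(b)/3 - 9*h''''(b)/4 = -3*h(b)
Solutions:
 h(b) = C1*exp(-sqrt(6)*b*sqrt(-1 + 2*sqrt(61))/9) + C2*exp(sqrt(6)*b*sqrt(-1 + 2*sqrt(61))/9) + C3*sin(sqrt(6)*b*sqrt(1 + 2*sqrt(61))/9) + C4*cos(sqrt(6)*b*sqrt(1 + 2*sqrt(61))/9) - b^2/3 - b/15 - 2/27


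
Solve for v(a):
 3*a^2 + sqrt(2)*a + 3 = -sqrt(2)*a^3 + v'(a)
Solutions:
 v(a) = C1 + sqrt(2)*a^4/4 + a^3 + sqrt(2)*a^2/2 + 3*a


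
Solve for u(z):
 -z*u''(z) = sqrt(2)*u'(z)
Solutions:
 u(z) = C1 + C2*z^(1 - sqrt(2))


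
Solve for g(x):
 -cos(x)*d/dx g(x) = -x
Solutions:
 g(x) = C1 + Integral(x/cos(x), x)


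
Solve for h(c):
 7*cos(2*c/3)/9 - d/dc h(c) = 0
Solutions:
 h(c) = C1 + 7*sin(2*c/3)/6


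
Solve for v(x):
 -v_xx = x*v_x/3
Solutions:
 v(x) = C1 + C2*erf(sqrt(6)*x/6)


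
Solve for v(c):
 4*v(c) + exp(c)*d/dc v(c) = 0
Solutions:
 v(c) = C1*exp(4*exp(-c))


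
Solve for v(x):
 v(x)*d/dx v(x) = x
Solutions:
 v(x) = -sqrt(C1 + x^2)
 v(x) = sqrt(C1 + x^2)


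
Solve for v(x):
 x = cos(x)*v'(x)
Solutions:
 v(x) = C1 + Integral(x/cos(x), x)


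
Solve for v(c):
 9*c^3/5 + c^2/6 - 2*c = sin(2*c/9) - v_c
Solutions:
 v(c) = C1 - 9*c^4/20 - c^3/18 + c^2 - 9*cos(2*c/9)/2


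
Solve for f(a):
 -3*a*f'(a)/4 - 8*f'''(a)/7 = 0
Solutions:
 f(a) = C1 + Integral(C2*airyai(-42^(1/3)*a/4) + C3*airybi(-42^(1/3)*a/4), a)


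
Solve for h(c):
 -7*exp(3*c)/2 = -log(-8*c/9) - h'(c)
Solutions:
 h(c) = C1 - c*log(-c) + c*(-3*log(2) + 1 + 2*log(3)) + 7*exp(3*c)/6


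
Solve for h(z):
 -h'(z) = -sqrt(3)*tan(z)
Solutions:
 h(z) = C1 - sqrt(3)*log(cos(z))


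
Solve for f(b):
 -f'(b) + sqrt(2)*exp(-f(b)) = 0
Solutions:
 f(b) = log(C1 + sqrt(2)*b)


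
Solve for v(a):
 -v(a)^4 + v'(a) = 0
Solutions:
 v(a) = (-1/(C1 + 3*a))^(1/3)
 v(a) = (-1/(C1 + a))^(1/3)*(-3^(2/3) - 3*3^(1/6)*I)/6
 v(a) = (-1/(C1 + a))^(1/3)*(-3^(2/3) + 3*3^(1/6)*I)/6


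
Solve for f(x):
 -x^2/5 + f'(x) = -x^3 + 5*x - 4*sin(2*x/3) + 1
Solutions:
 f(x) = C1 - x^4/4 + x^3/15 + 5*x^2/2 + x + 6*cos(2*x/3)


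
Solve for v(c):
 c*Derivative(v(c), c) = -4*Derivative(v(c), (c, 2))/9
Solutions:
 v(c) = C1 + C2*erf(3*sqrt(2)*c/4)


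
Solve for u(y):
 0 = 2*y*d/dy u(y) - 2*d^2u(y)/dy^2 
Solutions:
 u(y) = C1 + C2*erfi(sqrt(2)*y/2)


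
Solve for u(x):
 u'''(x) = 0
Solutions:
 u(x) = C1 + C2*x + C3*x^2


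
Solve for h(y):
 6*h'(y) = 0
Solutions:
 h(y) = C1


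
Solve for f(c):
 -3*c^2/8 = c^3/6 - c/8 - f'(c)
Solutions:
 f(c) = C1 + c^4/24 + c^3/8 - c^2/16


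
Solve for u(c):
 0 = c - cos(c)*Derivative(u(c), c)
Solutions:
 u(c) = C1 + Integral(c/cos(c), c)


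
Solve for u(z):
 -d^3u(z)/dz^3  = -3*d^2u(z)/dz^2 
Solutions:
 u(z) = C1 + C2*z + C3*exp(3*z)


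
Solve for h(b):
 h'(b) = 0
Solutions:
 h(b) = C1


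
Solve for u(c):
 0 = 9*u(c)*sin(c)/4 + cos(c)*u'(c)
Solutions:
 u(c) = C1*cos(c)^(9/4)


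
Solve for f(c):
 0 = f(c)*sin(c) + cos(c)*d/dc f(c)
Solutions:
 f(c) = C1*cos(c)


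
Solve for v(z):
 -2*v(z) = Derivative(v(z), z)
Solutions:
 v(z) = C1*exp(-2*z)


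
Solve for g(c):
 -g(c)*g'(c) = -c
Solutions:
 g(c) = -sqrt(C1 + c^2)
 g(c) = sqrt(C1 + c^2)


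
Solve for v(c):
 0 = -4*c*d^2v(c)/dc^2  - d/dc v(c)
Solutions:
 v(c) = C1 + C2*c^(3/4)


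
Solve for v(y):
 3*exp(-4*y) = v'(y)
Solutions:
 v(y) = C1 - 3*exp(-4*y)/4


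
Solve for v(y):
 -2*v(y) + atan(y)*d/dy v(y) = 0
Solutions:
 v(y) = C1*exp(2*Integral(1/atan(y), y))


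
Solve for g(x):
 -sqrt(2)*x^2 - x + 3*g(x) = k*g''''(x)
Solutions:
 g(x) = C1*exp(-3^(1/4)*x*(1/k)^(1/4)) + C2*exp(3^(1/4)*x*(1/k)^(1/4)) + C3*exp(-3^(1/4)*I*x*(1/k)^(1/4)) + C4*exp(3^(1/4)*I*x*(1/k)^(1/4)) + sqrt(2)*x^2/3 + x/3


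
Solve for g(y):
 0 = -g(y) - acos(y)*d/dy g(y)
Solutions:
 g(y) = C1*exp(-Integral(1/acos(y), y))


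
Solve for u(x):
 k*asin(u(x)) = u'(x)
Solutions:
 Integral(1/asin(_y), (_y, u(x))) = C1 + k*x


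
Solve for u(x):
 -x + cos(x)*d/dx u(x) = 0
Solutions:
 u(x) = C1 + Integral(x/cos(x), x)


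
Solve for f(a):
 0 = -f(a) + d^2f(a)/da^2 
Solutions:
 f(a) = C1*exp(-a) + C2*exp(a)


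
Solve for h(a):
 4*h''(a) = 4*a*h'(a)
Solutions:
 h(a) = C1 + C2*erfi(sqrt(2)*a/2)


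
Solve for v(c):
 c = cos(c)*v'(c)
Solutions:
 v(c) = C1 + Integral(c/cos(c), c)


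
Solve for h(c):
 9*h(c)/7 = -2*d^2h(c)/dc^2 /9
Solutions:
 h(c) = C1*sin(9*sqrt(14)*c/14) + C2*cos(9*sqrt(14)*c/14)


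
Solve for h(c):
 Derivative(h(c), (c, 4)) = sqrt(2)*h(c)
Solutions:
 h(c) = C1*exp(-2^(1/8)*c) + C2*exp(2^(1/8)*c) + C3*sin(2^(1/8)*c) + C4*cos(2^(1/8)*c)


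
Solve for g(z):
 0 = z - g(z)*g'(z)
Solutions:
 g(z) = -sqrt(C1 + z^2)
 g(z) = sqrt(C1 + z^2)


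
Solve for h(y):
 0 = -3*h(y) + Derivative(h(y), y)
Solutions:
 h(y) = C1*exp(3*y)


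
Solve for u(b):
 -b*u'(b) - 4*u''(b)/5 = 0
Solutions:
 u(b) = C1 + C2*erf(sqrt(10)*b/4)


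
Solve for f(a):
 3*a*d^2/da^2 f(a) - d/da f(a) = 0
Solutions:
 f(a) = C1 + C2*a^(4/3)


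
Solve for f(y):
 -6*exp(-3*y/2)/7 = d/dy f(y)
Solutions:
 f(y) = C1 + 4*exp(-3*y/2)/7


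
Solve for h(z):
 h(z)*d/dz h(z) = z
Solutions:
 h(z) = -sqrt(C1 + z^2)
 h(z) = sqrt(C1 + z^2)


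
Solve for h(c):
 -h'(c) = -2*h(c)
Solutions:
 h(c) = C1*exp(2*c)


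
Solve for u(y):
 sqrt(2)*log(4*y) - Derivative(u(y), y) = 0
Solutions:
 u(y) = C1 + sqrt(2)*y*log(y) - sqrt(2)*y + 2*sqrt(2)*y*log(2)


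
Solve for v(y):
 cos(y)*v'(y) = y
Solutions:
 v(y) = C1 + Integral(y/cos(y), y)


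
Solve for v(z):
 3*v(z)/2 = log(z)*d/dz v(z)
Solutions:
 v(z) = C1*exp(3*li(z)/2)


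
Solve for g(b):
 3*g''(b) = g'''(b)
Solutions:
 g(b) = C1 + C2*b + C3*exp(3*b)


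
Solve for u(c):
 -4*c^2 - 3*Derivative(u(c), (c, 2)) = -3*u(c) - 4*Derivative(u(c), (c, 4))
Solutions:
 u(c) = 4*c^2/3 + (C1*sin(sqrt(2)*3^(1/4)*c*sin(atan(sqrt(39)/3)/2)/2) + C2*cos(sqrt(2)*3^(1/4)*c*sin(atan(sqrt(39)/3)/2)/2))*exp(-sqrt(2)*3^(1/4)*c*cos(atan(sqrt(39)/3)/2)/2) + (C3*sin(sqrt(2)*3^(1/4)*c*sin(atan(sqrt(39)/3)/2)/2) + C4*cos(sqrt(2)*3^(1/4)*c*sin(atan(sqrt(39)/3)/2)/2))*exp(sqrt(2)*3^(1/4)*c*cos(atan(sqrt(39)/3)/2)/2) + 8/3


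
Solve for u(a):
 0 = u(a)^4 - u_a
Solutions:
 u(a) = (-1/(C1 + 3*a))^(1/3)
 u(a) = (-1/(C1 + a))^(1/3)*(-3^(2/3) - 3*3^(1/6)*I)/6
 u(a) = (-1/(C1 + a))^(1/3)*(-3^(2/3) + 3*3^(1/6)*I)/6


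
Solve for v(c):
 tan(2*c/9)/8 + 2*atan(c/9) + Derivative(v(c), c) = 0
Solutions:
 v(c) = C1 - 2*c*atan(c/9) + 9*log(c^2 + 81) + 9*log(cos(2*c/9))/16


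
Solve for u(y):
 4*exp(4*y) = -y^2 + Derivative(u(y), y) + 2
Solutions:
 u(y) = C1 + y^3/3 - 2*y + exp(4*y)


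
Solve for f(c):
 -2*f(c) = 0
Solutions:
 f(c) = 0


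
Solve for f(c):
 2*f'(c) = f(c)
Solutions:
 f(c) = C1*exp(c/2)


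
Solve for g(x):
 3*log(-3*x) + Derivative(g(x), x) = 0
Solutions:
 g(x) = C1 - 3*x*log(-x) + 3*x*(1 - log(3))


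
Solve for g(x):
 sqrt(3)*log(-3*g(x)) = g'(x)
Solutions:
 -sqrt(3)*Integral(1/(log(-_y) + log(3)), (_y, g(x)))/3 = C1 - x


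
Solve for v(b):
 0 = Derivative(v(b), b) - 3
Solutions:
 v(b) = C1 + 3*b


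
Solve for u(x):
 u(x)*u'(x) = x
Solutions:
 u(x) = -sqrt(C1 + x^2)
 u(x) = sqrt(C1 + x^2)


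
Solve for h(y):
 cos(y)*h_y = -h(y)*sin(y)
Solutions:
 h(y) = C1*cos(y)


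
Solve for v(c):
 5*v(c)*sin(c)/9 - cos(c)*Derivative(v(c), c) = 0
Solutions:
 v(c) = C1/cos(c)^(5/9)


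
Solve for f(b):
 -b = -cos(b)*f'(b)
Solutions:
 f(b) = C1 + Integral(b/cos(b), b)


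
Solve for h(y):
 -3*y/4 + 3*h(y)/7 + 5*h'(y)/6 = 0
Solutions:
 h(y) = C1*exp(-18*y/35) + 7*y/4 - 245/72


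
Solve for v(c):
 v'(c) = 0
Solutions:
 v(c) = C1


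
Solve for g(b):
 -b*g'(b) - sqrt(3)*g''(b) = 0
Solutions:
 g(b) = C1 + C2*erf(sqrt(2)*3^(3/4)*b/6)


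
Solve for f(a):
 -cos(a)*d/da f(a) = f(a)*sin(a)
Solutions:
 f(a) = C1*cos(a)


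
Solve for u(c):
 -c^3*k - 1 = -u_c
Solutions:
 u(c) = C1 + c^4*k/4 + c


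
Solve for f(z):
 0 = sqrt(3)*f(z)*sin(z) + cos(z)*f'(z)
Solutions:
 f(z) = C1*cos(z)^(sqrt(3))


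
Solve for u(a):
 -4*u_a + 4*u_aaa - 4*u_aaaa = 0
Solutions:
 u(a) = C1 + C2*exp(a*(2*2^(1/3)/(3*sqrt(69) + 25)^(1/3) + 4 + 2^(2/3)*(3*sqrt(69) + 25)^(1/3))/12)*sin(2^(1/3)*sqrt(3)*a*(-2^(1/3)*(3*sqrt(69) + 25)^(1/3) + 2/(3*sqrt(69) + 25)^(1/3))/12) + C3*exp(a*(2*2^(1/3)/(3*sqrt(69) + 25)^(1/3) + 4 + 2^(2/3)*(3*sqrt(69) + 25)^(1/3))/12)*cos(2^(1/3)*sqrt(3)*a*(-2^(1/3)*(3*sqrt(69) + 25)^(1/3) + 2/(3*sqrt(69) + 25)^(1/3))/12) + C4*exp(a*(-2^(2/3)*(3*sqrt(69) + 25)^(1/3) - 2*2^(1/3)/(3*sqrt(69) + 25)^(1/3) + 2)/6)


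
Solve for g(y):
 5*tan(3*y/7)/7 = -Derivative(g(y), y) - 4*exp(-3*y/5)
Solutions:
 g(y) = C1 - 5*log(tan(3*y/7)^2 + 1)/6 + 20*exp(-3*y/5)/3


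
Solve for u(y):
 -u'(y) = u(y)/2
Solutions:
 u(y) = C1*exp(-y/2)


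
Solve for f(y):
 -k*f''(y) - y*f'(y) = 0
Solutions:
 f(y) = C1 + C2*sqrt(k)*erf(sqrt(2)*y*sqrt(1/k)/2)


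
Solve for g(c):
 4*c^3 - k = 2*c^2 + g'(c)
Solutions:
 g(c) = C1 + c^4 - 2*c^3/3 - c*k


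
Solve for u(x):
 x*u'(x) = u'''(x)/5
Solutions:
 u(x) = C1 + Integral(C2*airyai(5^(1/3)*x) + C3*airybi(5^(1/3)*x), x)


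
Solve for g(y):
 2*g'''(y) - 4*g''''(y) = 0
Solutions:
 g(y) = C1 + C2*y + C3*y^2 + C4*exp(y/2)


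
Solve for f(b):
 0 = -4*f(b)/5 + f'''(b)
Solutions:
 f(b) = C3*exp(10^(2/3)*b/5) + (C1*sin(10^(2/3)*sqrt(3)*b/10) + C2*cos(10^(2/3)*sqrt(3)*b/10))*exp(-10^(2/3)*b/10)


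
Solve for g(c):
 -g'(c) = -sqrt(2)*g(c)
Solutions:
 g(c) = C1*exp(sqrt(2)*c)


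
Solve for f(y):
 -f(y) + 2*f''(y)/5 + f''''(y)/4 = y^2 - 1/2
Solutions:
 f(y) = C1*exp(-sqrt(10)*y*sqrt(-2 + sqrt(29))/5) + C2*exp(sqrt(10)*y*sqrt(-2 + sqrt(29))/5) + C3*sin(sqrt(10)*y*sqrt(2 + sqrt(29))/5) + C4*cos(sqrt(10)*y*sqrt(2 + sqrt(29))/5) - y^2 - 3/10


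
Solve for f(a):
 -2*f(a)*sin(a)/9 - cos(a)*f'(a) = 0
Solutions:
 f(a) = C1*cos(a)^(2/9)


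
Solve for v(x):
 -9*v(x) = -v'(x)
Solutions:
 v(x) = C1*exp(9*x)


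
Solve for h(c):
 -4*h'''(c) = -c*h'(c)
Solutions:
 h(c) = C1 + Integral(C2*airyai(2^(1/3)*c/2) + C3*airybi(2^(1/3)*c/2), c)


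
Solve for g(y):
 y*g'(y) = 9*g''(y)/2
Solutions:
 g(y) = C1 + C2*erfi(y/3)


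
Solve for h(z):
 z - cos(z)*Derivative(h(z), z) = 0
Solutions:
 h(z) = C1 + Integral(z/cos(z), z)


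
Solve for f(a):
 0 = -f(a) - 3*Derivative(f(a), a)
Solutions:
 f(a) = C1*exp(-a/3)


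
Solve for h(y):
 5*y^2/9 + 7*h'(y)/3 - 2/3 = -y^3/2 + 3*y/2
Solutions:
 h(y) = C1 - 3*y^4/56 - 5*y^3/63 + 9*y^2/28 + 2*y/7


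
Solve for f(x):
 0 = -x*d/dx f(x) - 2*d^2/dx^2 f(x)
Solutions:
 f(x) = C1 + C2*erf(x/2)


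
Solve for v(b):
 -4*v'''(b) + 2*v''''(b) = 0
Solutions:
 v(b) = C1 + C2*b + C3*b^2 + C4*exp(2*b)


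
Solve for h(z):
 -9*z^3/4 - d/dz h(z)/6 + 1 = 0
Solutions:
 h(z) = C1 - 27*z^4/8 + 6*z


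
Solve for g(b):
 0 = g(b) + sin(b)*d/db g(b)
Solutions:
 g(b) = C1*sqrt(cos(b) + 1)/sqrt(cos(b) - 1)


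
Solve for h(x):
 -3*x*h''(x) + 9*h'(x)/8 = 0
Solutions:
 h(x) = C1 + C2*x^(11/8)


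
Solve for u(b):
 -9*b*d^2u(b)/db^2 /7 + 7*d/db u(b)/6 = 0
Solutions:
 u(b) = C1 + C2*b^(103/54)


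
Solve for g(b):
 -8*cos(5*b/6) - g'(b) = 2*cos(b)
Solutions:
 g(b) = C1 - 48*sin(5*b/6)/5 - 2*sin(b)


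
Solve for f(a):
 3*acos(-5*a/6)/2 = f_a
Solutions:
 f(a) = C1 + 3*a*acos(-5*a/6)/2 + 3*sqrt(36 - 25*a^2)/10


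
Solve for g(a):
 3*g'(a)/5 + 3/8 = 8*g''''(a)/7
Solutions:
 g(a) = C1 + C4*exp(21^(1/3)*5^(2/3)*a/10) - 5*a/8 + (C2*sin(3^(5/6)*5^(2/3)*7^(1/3)*a/20) + C3*cos(3^(5/6)*5^(2/3)*7^(1/3)*a/20))*exp(-21^(1/3)*5^(2/3)*a/20)


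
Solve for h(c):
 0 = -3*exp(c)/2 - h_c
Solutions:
 h(c) = C1 - 3*exp(c)/2


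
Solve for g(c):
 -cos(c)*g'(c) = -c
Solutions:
 g(c) = C1 + Integral(c/cos(c), c)


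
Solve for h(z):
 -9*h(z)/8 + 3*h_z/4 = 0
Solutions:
 h(z) = C1*exp(3*z/2)


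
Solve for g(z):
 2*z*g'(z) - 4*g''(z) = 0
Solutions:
 g(z) = C1 + C2*erfi(z/2)


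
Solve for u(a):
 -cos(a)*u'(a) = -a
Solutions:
 u(a) = C1 + Integral(a/cos(a), a)


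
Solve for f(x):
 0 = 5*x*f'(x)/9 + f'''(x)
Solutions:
 f(x) = C1 + Integral(C2*airyai(-15^(1/3)*x/3) + C3*airybi(-15^(1/3)*x/3), x)


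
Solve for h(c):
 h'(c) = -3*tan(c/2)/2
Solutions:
 h(c) = C1 + 3*log(cos(c/2))


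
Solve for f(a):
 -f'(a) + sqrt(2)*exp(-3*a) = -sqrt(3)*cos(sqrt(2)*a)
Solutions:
 f(a) = C1 + sqrt(6)*sin(sqrt(2)*a)/2 - sqrt(2)*exp(-3*a)/3


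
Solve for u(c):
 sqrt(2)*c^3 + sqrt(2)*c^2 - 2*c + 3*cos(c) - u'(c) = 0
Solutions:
 u(c) = C1 + sqrt(2)*c^4/4 + sqrt(2)*c^3/3 - c^2 + 3*sin(c)


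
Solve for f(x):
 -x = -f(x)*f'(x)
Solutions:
 f(x) = -sqrt(C1 + x^2)
 f(x) = sqrt(C1 + x^2)


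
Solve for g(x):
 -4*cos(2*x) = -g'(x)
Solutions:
 g(x) = C1 + 2*sin(2*x)


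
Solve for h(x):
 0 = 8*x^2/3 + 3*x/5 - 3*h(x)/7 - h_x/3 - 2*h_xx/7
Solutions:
 h(x) = 56*x^2/9 - 3353*x/405 + (C1*sin(sqrt(167)*x/12) + C2*cos(sqrt(167)*x/12))*exp(-7*x/12) - 6769/3645


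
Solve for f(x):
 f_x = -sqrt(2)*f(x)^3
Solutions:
 f(x) = -sqrt(2)*sqrt(-1/(C1 - sqrt(2)*x))/2
 f(x) = sqrt(2)*sqrt(-1/(C1 - sqrt(2)*x))/2


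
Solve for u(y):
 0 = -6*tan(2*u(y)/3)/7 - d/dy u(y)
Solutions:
 u(y) = -3*asin(C1*exp(-4*y/7))/2 + 3*pi/2
 u(y) = 3*asin(C1*exp(-4*y/7))/2


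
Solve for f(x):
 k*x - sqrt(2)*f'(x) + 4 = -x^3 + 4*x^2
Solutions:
 f(x) = C1 + sqrt(2)*k*x^2/4 + sqrt(2)*x^4/8 - 2*sqrt(2)*x^3/3 + 2*sqrt(2)*x


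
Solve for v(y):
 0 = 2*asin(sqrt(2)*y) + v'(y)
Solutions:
 v(y) = C1 - 2*y*asin(sqrt(2)*y) - sqrt(2)*sqrt(1 - 2*y^2)


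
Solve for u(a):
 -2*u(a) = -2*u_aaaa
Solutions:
 u(a) = C1*exp(-a) + C2*exp(a) + C3*sin(a) + C4*cos(a)


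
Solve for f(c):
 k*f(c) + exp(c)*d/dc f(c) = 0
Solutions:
 f(c) = C1*exp(k*exp(-c))


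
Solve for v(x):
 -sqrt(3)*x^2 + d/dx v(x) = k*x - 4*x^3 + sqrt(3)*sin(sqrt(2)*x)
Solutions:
 v(x) = C1 + k*x^2/2 - x^4 + sqrt(3)*x^3/3 - sqrt(6)*cos(sqrt(2)*x)/2


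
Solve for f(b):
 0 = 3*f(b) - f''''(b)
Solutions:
 f(b) = C1*exp(-3^(1/4)*b) + C2*exp(3^(1/4)*b) + C3*sin(3^(1/4)*b) + C4*cos(3^(1/4)*b)


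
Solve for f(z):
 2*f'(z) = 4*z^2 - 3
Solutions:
 f(z) = C1 + 2*z^3/3 - 3*z/2


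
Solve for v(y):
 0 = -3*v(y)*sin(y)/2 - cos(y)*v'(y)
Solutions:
 v(y) = C1*cos(y)^(3/2)


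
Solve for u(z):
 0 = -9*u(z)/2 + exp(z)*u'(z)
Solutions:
 u(z) = C1*exp(-9*exp(-z)/2)


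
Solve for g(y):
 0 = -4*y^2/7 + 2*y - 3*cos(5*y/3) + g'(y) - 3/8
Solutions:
 g(y) = C1 + 4*y^3/21 - y^2 + 3*y/8 + 9*sin(5*y/3)/5


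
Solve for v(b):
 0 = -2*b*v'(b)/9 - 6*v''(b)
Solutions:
 v(b) = C1 + C2*erf(sqrt(6)*b/18)


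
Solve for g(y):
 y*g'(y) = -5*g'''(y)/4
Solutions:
 g(y) = C1 + Integral(C2*airyai(-10^(2/3)*y/5) + C3*airybi(-10^(2/3)*y/5), y)


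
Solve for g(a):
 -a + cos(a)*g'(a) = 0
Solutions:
 g(a) = C1 + Integral(a/cos(a), a)


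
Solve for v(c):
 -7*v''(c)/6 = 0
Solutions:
 v(c) = C1 + C2*c


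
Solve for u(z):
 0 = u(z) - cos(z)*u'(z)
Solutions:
 u(z) = C1*sqrt(sin(z) + 1)/sqrt(sin(z) - 1)


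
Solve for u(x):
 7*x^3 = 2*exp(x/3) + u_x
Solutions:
 u(x) = C1 + 7*x^4/4 - 6*exp(x/3)


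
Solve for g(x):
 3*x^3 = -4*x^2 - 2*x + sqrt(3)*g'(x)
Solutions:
 g(x) = C1 + sqrt(3)*x^4/4 + 4*sqrt(3)*x^3/9 + sqrt(3)*x^2/3


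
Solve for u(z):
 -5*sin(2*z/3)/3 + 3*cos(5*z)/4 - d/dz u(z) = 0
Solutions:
 u(z) = C1 + 3*sin(5*z)/20 + 5*cos(2*z/3)/2


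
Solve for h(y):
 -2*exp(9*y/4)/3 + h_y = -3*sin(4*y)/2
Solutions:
 h(y) = C1 + 8*exp(9*y/4)/27 + 3*cos(4*y)/8


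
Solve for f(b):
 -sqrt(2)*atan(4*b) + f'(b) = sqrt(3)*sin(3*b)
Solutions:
 f(b) = C1 + sqrt(2)*(b*atan(4*b) - log(16*b^2 + 1)/8) - sqrt(3)*cos(3*b)/3


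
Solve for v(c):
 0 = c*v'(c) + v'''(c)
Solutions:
 v(c) = C1 + Integral(C2*airyai(-c) + C3*airybi(-c), c)


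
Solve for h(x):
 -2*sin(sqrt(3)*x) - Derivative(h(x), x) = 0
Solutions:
 h(x) = C1 + 2*sqrt(3)*cos(sqrt(3)*x)/3


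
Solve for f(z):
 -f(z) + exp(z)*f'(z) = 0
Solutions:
 f(z) = C1*exp(-exp(-z))


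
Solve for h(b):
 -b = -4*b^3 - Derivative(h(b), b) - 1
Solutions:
 h(b) = C1 - b^4 + b^2/2 - b


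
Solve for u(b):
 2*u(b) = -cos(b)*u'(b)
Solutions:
 u(b) = C1*(sin(b) - 1)/(sin(b) + 1)


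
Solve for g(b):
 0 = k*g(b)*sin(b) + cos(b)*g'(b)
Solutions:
 g(b) = C1*exp(k*log(cos(b)))


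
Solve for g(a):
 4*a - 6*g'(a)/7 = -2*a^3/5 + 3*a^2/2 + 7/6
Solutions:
 g(a) = C1 + 7*a^4/60 - 7*a^3/12 + 7*a^2/3 - 49*a/36


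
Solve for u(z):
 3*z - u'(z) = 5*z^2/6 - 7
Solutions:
 u(z) = C1 - 5*z^3/18 + 3*z^2/2 + 7*z


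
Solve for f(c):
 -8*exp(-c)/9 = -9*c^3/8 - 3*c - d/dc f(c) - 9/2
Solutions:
 f(c) = C1 - 9*c^4/32 - 3*c^2/2 - 9*c/2 - 8*exp(-c)/9


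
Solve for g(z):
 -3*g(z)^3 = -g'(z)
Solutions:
 g(z) = -sqrt(2)*sqrt(-1/(C1 + 3*z))/2
 g(z) = sqrt(2)*sqrt(-1/(C1 + 3*z))/2


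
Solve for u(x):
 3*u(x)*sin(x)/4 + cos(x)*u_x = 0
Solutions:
 u(x) = C1*cos(x)^(3/4)


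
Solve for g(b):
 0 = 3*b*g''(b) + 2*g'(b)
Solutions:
 g(b) = C1 + C2*b^(1/3)


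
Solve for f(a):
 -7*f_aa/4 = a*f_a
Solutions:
 f(a) = C1 + C2*erf(sqrt(14)*a/7)


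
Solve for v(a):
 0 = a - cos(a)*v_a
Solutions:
 v(a) = C1 + Integral(a/cos(a), a)


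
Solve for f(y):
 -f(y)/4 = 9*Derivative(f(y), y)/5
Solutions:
 f(y) = C1*exp(-5*y/36)


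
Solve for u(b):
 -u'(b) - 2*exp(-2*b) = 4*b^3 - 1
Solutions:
 u(b) = C1 - b^4 + b + exp(-2*b)


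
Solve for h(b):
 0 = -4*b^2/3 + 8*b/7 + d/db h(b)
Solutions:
 h(b) = C1 + 4*b^3/9 - 4*b^2/7


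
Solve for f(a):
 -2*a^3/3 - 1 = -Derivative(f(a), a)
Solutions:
 f(a) = C1 + a^4/6 + a


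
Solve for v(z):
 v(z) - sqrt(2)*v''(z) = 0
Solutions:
 v(z) = C1*exp(-2^(3/4)*z/2) + C2*exp(2^(3/4)*z/2)


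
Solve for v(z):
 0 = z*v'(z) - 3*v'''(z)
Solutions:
 v(z) = C1 + Integral(C2*airyai(3^(2/3)*z/3) + C3*airybi(3^(2/3)*z/3), z)


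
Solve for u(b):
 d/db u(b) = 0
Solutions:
 u(b) = C1


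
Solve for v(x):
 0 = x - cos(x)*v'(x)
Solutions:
 v(x) = C1 + Integral(x/cos(x), x)


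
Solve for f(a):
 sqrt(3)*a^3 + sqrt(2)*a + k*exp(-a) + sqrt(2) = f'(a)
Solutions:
 f(a) = C1 + sqrt(3)*a^4/4 + sqrt(2)*a^2/2 + sqrt(2)*a - k*exp(-a)


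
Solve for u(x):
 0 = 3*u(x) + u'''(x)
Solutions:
 u(x) = C3*exp(-3^(1/3)*x) + (C1*sin(3^(5/6)*x/2) + C2*cos(3^(5/6)*x/2))*exp(3^(1/3)*x/2)


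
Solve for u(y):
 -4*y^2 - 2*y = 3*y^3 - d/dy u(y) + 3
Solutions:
 u(y) = C1 + 3*y^4/4 + 4*y^3/3 + y^2 + 3*y


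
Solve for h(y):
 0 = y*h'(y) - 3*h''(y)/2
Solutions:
 h(y) = C1 + C2*erfi(sqrt(3)*y/3)


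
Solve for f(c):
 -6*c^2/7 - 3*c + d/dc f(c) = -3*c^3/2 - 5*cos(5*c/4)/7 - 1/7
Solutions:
 f(c) = C1 - 3*c^4/8 + 2*c^3/7 + 3*c^2/2 - c/7 - 4*sin(5*c/4)/7


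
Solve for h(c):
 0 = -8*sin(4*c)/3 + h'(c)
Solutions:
 h(c) = C1 - 2*cos(4*c)/3


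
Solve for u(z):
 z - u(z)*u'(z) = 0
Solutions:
 u(z) = -sqrt(C1 + z^2)
 u(z) = sqrt(C1 + z^2)


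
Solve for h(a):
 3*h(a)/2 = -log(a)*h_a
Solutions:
 h(a) = C1*exp(-3*li(a)/2)
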